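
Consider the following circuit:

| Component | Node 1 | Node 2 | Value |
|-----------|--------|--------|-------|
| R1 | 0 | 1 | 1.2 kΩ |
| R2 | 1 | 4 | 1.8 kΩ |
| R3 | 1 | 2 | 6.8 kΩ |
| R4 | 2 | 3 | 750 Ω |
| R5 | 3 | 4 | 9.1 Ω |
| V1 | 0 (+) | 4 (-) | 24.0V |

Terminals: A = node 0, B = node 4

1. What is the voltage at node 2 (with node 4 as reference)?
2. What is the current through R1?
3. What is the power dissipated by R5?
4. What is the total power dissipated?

Nodal analysis, taking node 4 as the 0 V reference.
Source V1 fixes V_0 = 24 V.
KCL at each unknown node (sum of currents leaving = 0; resistances in Ω):
  Node 1: (V_1 - 24)/1200 + (V_1 - 0)/1800 + (V_1 - V_2)/6800 = 0
  Node 2: (V_2 - V_1)/6800 + (V_2 - V_3)/750 = 0
  Node 3: (V_3 - V_2)/750 + (V_3 - 0)/9.1 = 0
Collecting terms (coefficients in siemens):
  0.001536·V_1 - 0.0001471·V_2 = 0.02
  0.00148·V_2 - 0.0001471·V_1 - 0.001333·V_3 = 0
  0.1112·V_3 - 0.001333·V_2 = 0
Solving these 3 simultaneous equations (Gaussian elimination) gives:
  V_1 = 13.15 V, V_2 = 1.32 V, V_3 = 0.01583 V
Part 1:
  Read off the nodal solution: V_2 = 1.32 V
Part 2:
  I_R1 = (V_0 - V_1)/R1 = (24 - 13.15)/1200 = 0.009044 A
  Magnitude: I_R1 = 0.009044 A
Part 3:
  I_R5 = (V_3 - V_4)/R5 = (0.01583 - 0)/9.1 = 0.001739 A
  P_R5 = I_R5² × R5 = (0.001739)² × 9.1 = 0.00002753 W
Part 4:
  Power in each resistor, P = (ΔV)²/R:
    P_R1 = (24 - 13.15)²/1200 = 0.09814 W
    P_R2 = (13.15 - 0)²/1800 = 0.09603 W
    P_R3 = (13.15 - 1.32)²/6800 = 0.02057 W
    P_R4 = (1.32 - 0.01583)²/750 = 0.002269 W
    P_R5 = (0.01583 - 0)²/9.1 = 0.00002753 W
  P_total = P_R1 + P_R2 + P_R3 + P_R4 + P_R5 = 0.217 W

Final answers:
1. V_2 = 1.32 V
2. I_R1 = 0.009044 A
3. P_R5 = 2.753e-05 W
4. P_total = 0.217 W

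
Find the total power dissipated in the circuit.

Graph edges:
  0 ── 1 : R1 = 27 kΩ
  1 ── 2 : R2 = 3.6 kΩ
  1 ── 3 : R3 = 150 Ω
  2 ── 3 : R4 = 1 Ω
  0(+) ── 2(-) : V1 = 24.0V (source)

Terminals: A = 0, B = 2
Nodal analysis, taking node 2 as the 0 V reference.
Source V1 fixes V_0 = 24 V.
KCL at each unknown node (sum of currents leaving = 0; resistances in Ω):
  Node 1: (V_1 - 24)/27000 + (V_1 - 0)/3600 + (V_1 - V_3)/150 = 0
  Node 3: (V_3 - V_1)/150 + (V_3 - 0)/1 = 0
Collecting terms (coefficients in siemens):
  0.006981·V_1 - 0.006667·V_3 = 0.0008889
  1.007·V_3 - 0.006667·V_1 = 0
Determinant D = (0.006981)(1.007) - (-0.006667)(-0.006667) = 0.006984
V_1 = [(0.0008889)(1.007) - (-0.006667)(0)]/D = 0.1281 V
V_3 = [(0.006981)(0) - (0.0008889)(-0.006667)]/D = 0.0008486 V
Power in each resistor, P = (ΔV)²/R:
  P_R1 = (24 - 0.1281)²/27000 = 0.02111 W
  P_R2 = (0.1281 - 0)²/3600 = 0.00000456 W
  P_R3 = (0.1281 - 0.0008486)²/150 = 0.000108 W
  P_R4 = (0 - 0.0008486)²/1 = 0.00000072 W
P_total = P_R1 + P_R2 + P_R3 + P_R4 = 0.02122 W

Final answer: 0.02122 W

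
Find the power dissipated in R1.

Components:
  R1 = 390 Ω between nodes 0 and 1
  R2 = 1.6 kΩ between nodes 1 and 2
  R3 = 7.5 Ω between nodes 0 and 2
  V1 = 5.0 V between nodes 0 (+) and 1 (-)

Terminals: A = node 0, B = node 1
Nodal analysis, taking node 1 as the 0 V reference.
Source V1 fixes V_0 = 5 V.
KCL at each unknown node (sum of currents leaving = 0; resistances in Ω):
  Node 2: (V_2 - 0)/1600 + (V_2 - 5)/7.5 = 0
Collecting terms: 0.134 × V_2 = 0.6667  =>  V_2 = 4.977 V
I_R1 = (V_0 - V_1)/R1 = (5 - 0)/390 = 0.01282 A
P_R1 = I_R1² × R1 = (0.01282)² × 390 = 0.0641 W

Final answer: 0.0641 W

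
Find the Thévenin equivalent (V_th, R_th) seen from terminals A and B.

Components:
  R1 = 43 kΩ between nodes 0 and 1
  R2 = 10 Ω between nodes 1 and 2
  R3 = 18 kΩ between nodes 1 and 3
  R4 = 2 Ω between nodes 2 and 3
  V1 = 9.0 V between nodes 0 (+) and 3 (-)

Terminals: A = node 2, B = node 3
Step 1 — V_th is the open-circuit voltage V_A - V_B (nothing connected across the terminals).
Nodal analysis, taking node 3 as the 0 V reference.
Source V1 fixes V_0 = 9 V.
KCL at each unknown node (sum of currents leaving = 0; resistances in Ω):
  Node 1: (V_1 - 9)/43000 + (V_1 - V_2)/10 + (V_1 - 0)/18000 = 0
  Node 2: (V_2 - V_1)/10 + (V_2 - 0)/2 = 0
Collecting terms (coefficients in siemens):
  0.1001·V_1 - 0.1·V_2 = 0.0002093
  0.6·V_2 - 0.1·V_1 = 0
Determinant D = (0.1001)(0.6) - (-0.1)(-0.1) = 0.05005
V_1 = [(0.0002093)(0.6) - (-0.1)(0)]/D = 0.002509 V
V_2 = [(0.1001)(0) - (0.0002093)(-0.1)]/D = 0.0004182 V
V_th = V_2 - V_3 = 0.0004182 - 0 = 0.0004182 V
Step 2 — R_th: zero the source — replace V1 by a short circuit (node 3 merges into node 0) — and find the resistance seen between A (node 2) and B (node 0).
Reduce the network between node 2 (A) and node 0 (B) by series/parallel combination:
  Rp1 = R1 ‖ R3 (parallel, both between nodes 0 and 1) = 1/(1/43000 + 1/18000) = 12690 Ω
  Rs1 = R2 + Rp1 (series, joined only at node 1) = 10 + 12690 = 12700 Ω
  Rp2 = R4 ‖ Rs1 (parallel, both between nodes 0 and 2) = 1/(1/2 + 1/12700) = 2 Ω
R_th = 2 Ω

Final answer: V_th = 0.0004182 V, R_th = 2 Ω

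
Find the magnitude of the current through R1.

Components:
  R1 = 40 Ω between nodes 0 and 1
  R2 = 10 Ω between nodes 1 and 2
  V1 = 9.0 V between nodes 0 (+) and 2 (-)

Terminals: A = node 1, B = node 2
Nodal analysis, taking node 2 as the 0 V reference.
Source V1 fixes V_0 = 9 V.
KCL at each unknown node (sum of currents leaving = 0; resistances in Ω):
  Node 1: (V_1 - 9)/40 + (V_1 - 0)/10 = 0
Collecting terms: 0.125 × V_1 = 0.225  =>  V_1 = 1.8 V
I_R1 = (V_0 - V_1)/R1 = (9 - 1.8)/40 = 0.18 A
|I_R1| = 0.18 A

Final answer: |I_R1| = 0.18 A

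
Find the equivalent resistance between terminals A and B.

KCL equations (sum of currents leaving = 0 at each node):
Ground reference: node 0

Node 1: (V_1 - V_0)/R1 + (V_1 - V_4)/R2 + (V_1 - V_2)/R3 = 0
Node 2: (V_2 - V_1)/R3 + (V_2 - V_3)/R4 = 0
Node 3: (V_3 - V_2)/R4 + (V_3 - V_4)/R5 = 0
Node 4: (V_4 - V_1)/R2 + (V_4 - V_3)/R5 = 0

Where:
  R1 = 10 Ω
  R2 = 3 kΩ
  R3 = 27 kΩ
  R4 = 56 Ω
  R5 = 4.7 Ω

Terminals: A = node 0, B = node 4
Reduce the network between node 0 (A) and node 4 (B) by series/parallel combination:
  Rs1 = R3 + R4 (series, joined only at node 2) = 27000 + 56 = 27060 Ω
  Rs2 = R5 + Rs1 (series, joined only at node 3) = 4.7 + 27060 = 27060 Ω
  Rp1 = R2 ‖ Rs2 (parallel, both between nodes 1 and 4) = 1/(1/3000 + 1/27060) = 2701 Ω
  Rs3 = R1 + Rp1 (series, joined only at node 1) = 10 + 2701 = 2711 Ω
R_eq = 2.711 kΩ

Final answer: 2.711 kΩ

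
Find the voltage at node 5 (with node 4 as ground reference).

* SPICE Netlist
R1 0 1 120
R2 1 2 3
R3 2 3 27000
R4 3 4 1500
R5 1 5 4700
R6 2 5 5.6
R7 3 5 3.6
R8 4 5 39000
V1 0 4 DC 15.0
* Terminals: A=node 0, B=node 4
Nodal analysis, taking node 4 as the 0 V reference.
Source V1 fixes V_0 = 15 V.
KCL at each unknown node (sum of currents leaving = 0; resistances in Ω):
  Node 1: (V_1 - 15)/120 + (V_1 - V_2)/3 + (V_1 - V_5)/4700 = 0
  Node 2: (V_2 - V_1)/3 + (V_2 - V_3)/27000 + (V_2 - V_5)/5.6 = 0
  Node 3: (V_3 - V_2)/27000 + (V_3 - 0)/1500 + (V_3 - V_5)/3.6 = 0
  Node 5: (V_5 - V_1)/4700 + (V_5 - V_2)/5.6 + (V_5 - V_3)/3.6 + (V_5 - 0)/39000 = 0
Collecting terms (coefficients in siemens):
  0.3419·V_1 - 0.3333·V_2 - 0.0002128·V_5 = 0.125
  0.5119·V_2 - 0.3333·V_1 - 0.00003704·V_3 - 0.1786·V_5 = 0
  0.2785·V_3 - 0.00003704·V_2 - 0.2778·V_5 = 0
  0.4566·V_5 - 0.0002128·V_1 - 0.1786·V_2 - 0.2778·V_3 = 0
Solving these 4 simultaneous equations (Gaussian elimination) gives:
  V_1 = 13.86 V, V_2 = 13.83 V, V_3 = 13.74 V, V_5 = 13.78 V
The requested potential is V_5 = 13.78 V.

Final answer: V_5 = 13.78 V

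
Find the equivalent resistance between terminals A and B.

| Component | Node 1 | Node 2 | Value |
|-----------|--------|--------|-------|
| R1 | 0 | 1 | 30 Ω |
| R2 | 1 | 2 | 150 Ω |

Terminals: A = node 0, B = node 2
Reduce the network between node 0 (A) and node 2 (B) by series/parallel combination:
  Rs1 = R1 + R2 (series, joined only at node 1) = 30 + 150 = 180 Ω
R_eq = 180 Ω

Final answer: 180 Ω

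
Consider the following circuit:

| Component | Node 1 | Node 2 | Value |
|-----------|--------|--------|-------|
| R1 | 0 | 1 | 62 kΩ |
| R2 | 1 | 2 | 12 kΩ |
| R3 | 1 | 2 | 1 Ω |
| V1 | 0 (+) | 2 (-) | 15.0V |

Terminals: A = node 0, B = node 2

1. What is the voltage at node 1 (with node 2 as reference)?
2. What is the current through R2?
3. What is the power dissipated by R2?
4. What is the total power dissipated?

Nodal analysis, taking node 2 as the 0 V reference.
Source V1 fixes V_0 = 15 V.
KCL at each unknown node (sum of currents leaving = 0; resistances in Ω):
  Node 1: (V_1 - 15)/62000 + (V_1 - 0)/12000 + (V_1 - 0)/1 = 0
Collecting terms: 1 × V_1 = 0.0002419  =>  V_1 = 0.0002419 V
Part 1:
  Read off the nodal solution: V_1 = 0.0002419 V
Part 2:
  I_R2 = (V_1 - V_2)/R2 = (0.0002419 - 0)/12000 = 0.00000002016 A
  Magnitude: I_R2 = 0.00000002016 A
Part 3:
  I_R2 = (V_1 - V_2)/R2 = (0.0002419 - 0)/12000 = 0.00000002016 A
  P_R2 = I_R2² × R2 = (0.00000002016)² × 12000 = 0.000000000004877 W
Part 4:
  Power in each resistor, P = (ΔV)²/R:
    P_R1 = (15 - 0.0002419)²/62000 = 0.003629 W
    P_R2 = (0.0002419 - 0)²/12000 = 0.000000000004877 W
    P_R3 = (0.0002419 - 0)²/1 = 0.00000005852 W
  P_total = P_R1 + P_R2 + P_R3 = 0.003629 W

Final answers:
1. V_1 = 0.0002419 V
2. I_R2 = 2.016e-08 A
3. P_R2 = 4.877e-12 W
4. P_total = 0.003629 W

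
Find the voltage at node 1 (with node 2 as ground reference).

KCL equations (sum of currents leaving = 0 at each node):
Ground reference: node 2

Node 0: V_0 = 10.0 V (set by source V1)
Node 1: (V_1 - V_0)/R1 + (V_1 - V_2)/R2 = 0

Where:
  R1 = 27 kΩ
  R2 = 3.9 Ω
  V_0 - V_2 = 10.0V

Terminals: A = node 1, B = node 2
Nodal analysis, taking node 2 as the 0 V reference.
Source V1 fixes V_0 = 10 V.
KCL at each unknown node (sum of currents leaving = 0; resistances in Ω):
  Node 1: (V_1 - 10)/27000 + (V_1 - 0)/3.9 = 0
Collecting terms: 0.2564 × V_1 = 0.0003704  =>  V_1 = 0.001444 V
The requested potential is V_1 = 0.001444 V.

Final answer: V_1 = 0.001444 V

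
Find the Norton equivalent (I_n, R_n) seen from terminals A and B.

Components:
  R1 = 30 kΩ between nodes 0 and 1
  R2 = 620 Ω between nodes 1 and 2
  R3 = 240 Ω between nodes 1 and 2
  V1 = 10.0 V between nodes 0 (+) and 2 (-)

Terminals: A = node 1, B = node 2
Find the Thévenin equivalent first; then I_n = V_th/R_th and R_n = R_th.
Step 1 — V_th is the open-circuit voltage V_A - V_B (nothing connected across the terminals).
Nodal analysis, taking node 2 as the 0 V reference.
Source V1 fixes V_0 = 10 V.
KCL at each unknown node (sum of currents leaving = 0; resistances in Ω):
  Node 1: (V_1 - 10)/30000 + (V_1 - 0)/620 + (V_1 - 0)/240 = 0
Collecting terms: 0.005813 × V_1 = 0.0003333  =>  V_1 = 0.05734 V
V_th = V_1 - V_2 = 0.05734 - 0 = 0.05734 V
Step 2 — R_th: zero the source — replace V1 by a short circuit (node 2 merges into node 0) — and find the resistance seen between A (node 1) and B (node 0).
Reduce the network between node 1 (A) and node 0 (B) by series/parallel combination:
  Rp1 = R1 ‖ R2 ‖ R3 (parallel, all between nodes 0 and 1) = 1/(1/30000 + 1/620 + 1/240) = 172 Ω
R_th = 172 Ω
I_n = V_th/R_th = 0.05734/172 = 0.0003333 A, and R_n = R_th = 172 Ω

Final answer: I_n = 0.0003333 A, R_n = 172 Ω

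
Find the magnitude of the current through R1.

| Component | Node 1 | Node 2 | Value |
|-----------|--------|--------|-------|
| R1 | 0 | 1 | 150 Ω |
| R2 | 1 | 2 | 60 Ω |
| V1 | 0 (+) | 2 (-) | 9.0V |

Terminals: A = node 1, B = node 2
Nodal analysis, taking node 2 as the 0 V reference.
Source V1 fixes V_0 = 9 V.
KCL at each unknown node (sum of currents leaving = 0; resistances in Ω):
  Node 1: (V_1 - 9)/150 + (V_1 - 0)/60 = 0
Collecting terms: 0.02333 × V_1 = 0.06  =>  V_1 = 2.571 V
I_R1 = (V_0 - V_1)/R1 = (9 - 2.571)/150 = 0.04286 A
|I_R1| = 0.04286 A

Final answer: |I_R1| = 0.04286 A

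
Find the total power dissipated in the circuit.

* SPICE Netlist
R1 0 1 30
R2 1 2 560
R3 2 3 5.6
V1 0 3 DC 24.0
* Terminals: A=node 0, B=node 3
Nodal analysis, taking node 3 as the 0 V reference.
Source V1 fixes V_0 = 24 V.
KCL at each unknown node (sum of currents leaving = 0; resistances in Ω):
  Node 1: (V_1 - 24)/30 + (V_1 - V_2)/560 = 0
  Node 2: (V_2 - V_1)/560 + (V_2 - 0)/5.6 = 0
Collecting terms (coefficients in siemens):
  0.03512·V_1 - 0.001786·V_2 = 0.8
  0.1804·V_2 - 0.001786·V_1 = 0
Determinant D = (0.03512)(0.1804) - (-0.001786)(-0.001786) = 0.006331
V_1 = [(0.8)(0.1804) - (-0.001786)(0)]/D = 22.79 V
V_2 = [(0.03512)(0) - (0.8)(-0.001786)]/D = 0.2257 V
Power in each resistor, P = (ΔV)²/R:
  P_R1 = (24 - 22.79)²/30 = 0.04871 W
  P_R2 = (22.79 - 0.2257)²/560 = 0.9093 W
  P_R3 = (0.2257 - 0)²/5.6 = 0.009093 W
P_total = P_R1 + P_R2 + P_R3 = 0.9671 W

Final answer: 0.9671 W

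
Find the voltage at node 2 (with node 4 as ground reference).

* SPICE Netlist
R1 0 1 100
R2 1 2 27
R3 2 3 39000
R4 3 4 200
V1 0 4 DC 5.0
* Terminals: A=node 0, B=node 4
Nodal analysis, taking node 4 as the 0 V reference.
Source V1 fixes V_0 = 5 V.
KCL at each unknown node (sum of currents leaving = 0; resistances in Ω):
  Node 1: (V_1 - 5)/100 + (V_1 - V_2)/27 = 0
  Node 2: (V_2 - V_1)/27 + (V_2 - V_3)/39000 = 0
  Node 3: (V_3 - V_2)/39000 + (V_3 - 0)/200 = 0
Collecting terms (coefficients in siemens):
  0.04704·V_1 - 0.03704·V_2 = 0.05
  0.03706·V_2 - 0.03704·V_1 - 0.00002564·V_3 = 0
  0.005026·V_3 - 0.00002564·V_2 = 0
Solving these 3 simultaneous equations (Gaussian elimination) gives:
  V_1 = 4.987 V, V_2 = 4.984 V, V_3 = 0.02543 V
The requested potential is V_2 = 4.984 V.

Final answer: V_2 = 4.984 V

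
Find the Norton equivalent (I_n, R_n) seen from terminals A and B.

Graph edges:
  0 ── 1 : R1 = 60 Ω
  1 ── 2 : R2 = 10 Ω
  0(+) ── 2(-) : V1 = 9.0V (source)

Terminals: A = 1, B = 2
Find the Thévenin equivalent first; then I_n = V_th/R_th and R_n = R_th.
Step 1 — V_th is the open-circuit voltage V_A - V_B (nothing connected across the terminals).
Nodal analysis, taking node 2 as the 0 V reference.
Source V1 fixes V_0 = 9 V.
KCL at each unknown node (sum of currents leaving = 0; resistances in Ω):
  Node 1: (V_1 - 9)/60 + (V_1 - 0)/10 = 0
Collecting terms: 0.1167 × V_1 = 0.15  =>  V_1 = 1.286 V
V_th = V_1 - V_2 = 1.286 - 0 = 1.286 V
Step 2 — R_th: zero the source — replace V1 by a short circuit (node 2 merges into node 0) — and find the resistance seen between A (node 1) and B (node 0).
Reduce the network between node 1 (A) and node 0 (B) by series/parallel combination:
  Rp1 = R1 ‖ R2 (parallel, both between nodes 0 and 1) = 1/(1/60 + 1/10) = 8.571 Ω
R_th = 8.571 Ω
I_n = V_th/R_th = 1.286/8.571 = 0.15 A, and R_n = R_th = 8.571 Ω

Final answer: I_n = 0.15 A, R_n = 8.571 Ω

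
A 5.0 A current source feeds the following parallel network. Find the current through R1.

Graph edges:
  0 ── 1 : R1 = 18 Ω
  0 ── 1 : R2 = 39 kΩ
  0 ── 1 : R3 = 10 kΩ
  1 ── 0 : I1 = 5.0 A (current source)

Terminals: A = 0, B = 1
All resistors sit directly between nodes 0 and 1, so they are in parallel and share one voltage V; the full source current 5 A splits among them.
1/R_par = 1/18 + 1/39000 + 1/10000 = 0.05568 S  =>  R_par = 17.96 Ω
V = I × R_par = 5 × 17.96 = 89.8 V
I_R1 = V/R1 = 89.8/18 = 4.989 A

Final answer: 4.989 A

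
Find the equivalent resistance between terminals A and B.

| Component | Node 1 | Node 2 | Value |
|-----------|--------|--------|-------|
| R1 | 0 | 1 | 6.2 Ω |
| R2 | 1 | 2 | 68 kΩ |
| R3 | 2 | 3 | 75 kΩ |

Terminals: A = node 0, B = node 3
Reduce the network between node 0 (A) and node 3 (B) by series/parallel combination:
  Rs1 = R1 + R2 (series, joined only at node 1) = 6.2 + 68000 = 68010 Ω
  Rs2 = R3 + Rs1 (series, joined only at node 2) = 75000 + 68010 = 143000 Ω
R_eq = 143 kΩ

Final answer: 143 kΩ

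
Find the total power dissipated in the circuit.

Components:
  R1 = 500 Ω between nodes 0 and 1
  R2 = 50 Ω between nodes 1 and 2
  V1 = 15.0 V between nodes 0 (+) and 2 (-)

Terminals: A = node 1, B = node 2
Nodal analysis, taking node 2 as the 0 V reference.
Source V1 fixes V_0 = 15 V.
KCL at each unknown node (sum of currents leaving = 0; resistances in Ω):
  Node 1: (V_1 - 15)/500 + (V_1 - 0)/50 = 0
Collecting terms: 0.022 × V_1 = 0.03  =>  V_1 = 1.364 V
Power in each resistor, P = (ΔV)²/R:
  P_R1 = (15 - 1.364)²/500 = 0.3719 W
  P_R2 = (1.364 - 0)²/50 = 0.03719 W
P_total = P_R1 + P_R2 = 0.4091 W

Final answer: 0.4091 W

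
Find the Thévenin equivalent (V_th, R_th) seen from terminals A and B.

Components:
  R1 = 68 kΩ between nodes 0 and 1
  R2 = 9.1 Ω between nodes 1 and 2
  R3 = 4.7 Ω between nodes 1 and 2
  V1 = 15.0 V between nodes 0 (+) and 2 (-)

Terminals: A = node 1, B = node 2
Step 1 — V_th is the open-circuit voltage V_A - V_B (nothing connected across the terminals).
Nodal analysis, taking node 2 as the 0 V reference.
Source V1 fixes V_0 = 15 V.
KCL at each unknown node (sum of currents leaving = 0; resistances in Ω):
  Node 1: (V_1 - 15)/68000 + (V_1 - 0)/9.1 + (V_1 - 0)/4.7 = 0
Collecting terms: 0.3227 × V_1 = 0.0002206  =>  V_1 = 0.0006836 V
V_th = V_1 - V_2 = 0.0006836 - 0 = 0.0006836 V
Step 2 — R_th: zero the source — replace V1 by a short circuit (node 2 merges into node 0) — and find the resistance seen between A (node 1) and B (node 0).
Reduce the network between node 1 (A) and node 0 (B) by series/parallel combination:
  Rp1 = R1 ‖ R2 ‖ R3 (parallel, all between nodes 0 and 1) = 1/(1/68000 + 1/9.1 + 1/4.7) = 3.099 Ω
R_th = 3.099 Ω

Final answer: V_th = 0.0006836 V, R_th = 3.099 Ω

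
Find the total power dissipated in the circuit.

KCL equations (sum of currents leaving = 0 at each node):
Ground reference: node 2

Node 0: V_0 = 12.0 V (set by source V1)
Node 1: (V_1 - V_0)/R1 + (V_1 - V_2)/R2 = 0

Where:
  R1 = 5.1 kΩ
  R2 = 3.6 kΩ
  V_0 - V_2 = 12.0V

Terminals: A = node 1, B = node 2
Nodal analysis, taking node 2 as the 0 V reference.
Source V1 fixes V_0 = 12 V.
KCL at each unknown node (sum of currents leaving = 0; resistances in Ω):
  Node 1: (V_1 - 12)/5100 + (V_1 - 0)/3600 = 0
Collecting terms: 0.0004739 × V_1 = 0.002353  =>  V_1 = 4.966 V
Power in each resistor, P = (ΔV)²/R:
  P_R1 = (12 - 4.966)²/5100 = 0.009703 W
  P_R2 = (4.966 - 0)²/3600 = 0.006849 W
P_total = P_R1 + P_R2 = 0.01655 W

Final answer: 0.01655 W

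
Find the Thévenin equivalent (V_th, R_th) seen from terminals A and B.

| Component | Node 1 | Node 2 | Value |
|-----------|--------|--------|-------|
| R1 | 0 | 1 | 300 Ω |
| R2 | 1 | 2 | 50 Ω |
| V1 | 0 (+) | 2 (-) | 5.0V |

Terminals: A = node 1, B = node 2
Step 1 — V_th is the open-circuit voltage V_A - V_B (nothing connected across the terminals).
Nodal analysis, taking node 2 as the 0 V reference.
Source V1 fixes V_0 = 5 V.
KCL at each unknown node (sum of currents leaving = 0; resistances in Ω):
  Node 1: (V_1 - 5)/300 + (V_1 - 0)/50 = 0
Collecting terms: 0.02333 × V_1 = 0.01667  =>  V_1 = 0.7143 V
V_th = V_1 - V_2 = 0.7143 - 0 = 0.7143 V
Step 2 — R_th: zero the source — replace V1 by a short circuit (node 2 merges into node 0) — and find the resistance seen between A (node 1) and B (node 0).
Reduce the network between node 1 (A) and node 0 (B) by series/parallel combination:
  Rp1 = R1 ‖ R2 (parallel, both between nodes 0 and 1) = 1/(1/300 + 1/50) = 42.86 Ω
R_th = 42.86 Ω

Final answer: V_th = 0.7143 V, R_th = 42.86 Ω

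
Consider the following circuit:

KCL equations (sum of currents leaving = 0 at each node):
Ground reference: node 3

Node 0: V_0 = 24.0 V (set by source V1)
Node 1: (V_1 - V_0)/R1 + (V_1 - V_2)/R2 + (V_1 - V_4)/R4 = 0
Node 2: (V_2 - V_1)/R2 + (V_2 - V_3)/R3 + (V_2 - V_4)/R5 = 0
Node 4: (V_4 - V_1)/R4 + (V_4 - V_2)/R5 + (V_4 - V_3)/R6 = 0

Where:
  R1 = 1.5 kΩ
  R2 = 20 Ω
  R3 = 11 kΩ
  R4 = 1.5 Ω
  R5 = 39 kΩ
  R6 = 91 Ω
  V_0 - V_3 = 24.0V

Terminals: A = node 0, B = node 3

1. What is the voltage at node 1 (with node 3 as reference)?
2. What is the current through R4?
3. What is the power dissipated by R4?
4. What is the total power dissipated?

Nodal analysis, taking node 3 as the 0 V reference.
Source V1 fixes V_0 = 24 V.
KCL at each unknown node (sum of currents leaving = 0; resistances in Ω):
  Node 1: (V_1 - 24)/1500 + (V_1 - V_2)/20 + (V_1 - V_4)/1.5 = 0
  Node 2: (V_2 - V_1)/20 + (V_2 - 0)/11000 + (V_2 - V_4)/39000 = 0
  Node 4: (V_4 - V_1)/1.5 + (V_4 - V_2)/39000 + (V_4 - 0)/91 = 0
Collecting terms (coefficients in siemens):
  0.7173·V_1 - 0.05·V_2 - 0.6667·V_4 = 0.016
  0.05012·V_2 - 0.05·V_1 - 0.00002564·V_4 = 0
  0.6777·V_4 - 0.6667·V_1 - 0.00002564·V_2 = 0
Solving these 3 simultaneous equations (Gaussian elimination) gives:
  V_1 = 1.383 V, V_2 = 1.381 V, V_4 = 1.361 V
Part 1:
  Read off the nodal solution: V_1 = 1.383 V
Part 2:
  I_R4 = (V_1 - V_4)/R4 = (1.383 - 1.361)/1.5 = 0.01495 A
  Magnitude: I_R4 = 0.01495 A
Part 3:
  I_R4 = (V_1 - V_4)/R4 = (1.383 - 1.361)/1.5 = 0.01495 A
  P_R4 = I_R4² × R4 = (0.01495)² × 1.5 = 0.0003353 W
Part 4:
  Power in each resistor, P = (ΔV)²/R:
    P_R1 = (24 - 1.383)²/1500 = 0.341 W
    P_R2 = (1.383 - 1.381)²/20 = 0.0000003176 W
    P_R3 = (1.381 - 0)²/11000 = 0.0001733 W
    P_R4 = (1.383 - 1.361)²/1.5 = 0.0003353 W
    P_R5 = (1.381 - 1.361)²/39000 = 0.00000001016 W
    P_R6 = (0 - 1.361)²/91 = 0.02035 W
  P_total = P_R1 + P_R2 + P_R3 + P_R4 + P_R5 + P_R6 = 0.3619 W

Final answers:
1. V_1 = 1.383 V
2. I_R4 = 0.01495 A
3. P_R4 = 0.0003353 W
4. P_total = 0.3619 W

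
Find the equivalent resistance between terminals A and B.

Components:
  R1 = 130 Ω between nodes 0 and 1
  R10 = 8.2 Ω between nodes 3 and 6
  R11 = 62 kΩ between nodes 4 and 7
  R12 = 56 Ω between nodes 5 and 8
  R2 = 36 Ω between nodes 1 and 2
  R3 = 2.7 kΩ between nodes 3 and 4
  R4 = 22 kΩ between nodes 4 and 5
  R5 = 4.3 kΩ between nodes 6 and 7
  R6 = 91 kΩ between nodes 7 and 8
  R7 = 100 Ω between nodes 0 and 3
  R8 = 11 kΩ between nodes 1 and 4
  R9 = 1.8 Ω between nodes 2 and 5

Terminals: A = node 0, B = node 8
The network is not a plain series/parallel combination. Inject a 1 A test current into terminal A (node 0) and return it from terminal B (node 8); then R_eq = V_A / (1 A).
Nodal analysis, taking node 8 as the 0 V reference.
Current source I_test pushes 1 A into node 0 and draws it out of node 8.
KCL at each unknown node (sum of currents leaving = 0; resistances in Ω):
  Node 0: (V_0 - V_1)/130 + (V_0 - V_3)/100 - 1 = 0
  Node 1: (V_1 - V_0)/130 + (V_1 - V_2)/36 + (V_1 - V_4)/11000 = 0
  Node 2: (V_2 - V_1)/36 + (V_2 - V_5)/1.8 = 0
  Node 3: (V_3 - V_0)/100 + (V_3 - V_4)/2700 + (V_3 - V_6)/8.2 = 0
  Node 4: (V_4 - V_1)/11000 + (V_4 - V_3)/2700 + (V_4 - V_5)/22000 + (V_4 - V_7)/62000 = 0
  Node 5: (V_5 - V_2)/1.8 + (V_5 - V_4)/22000 + (V_5 - 0)/56 = 0
  Node 6: (V_6 - V_3)/8.2 + (V_6 - V_7)/4300 = 0
  Node 7: (V_7 - V_4)/62000 + (V_7 - V_6)/4300 + (V_7 - 0)/91000 = 0
Collecting terms (coefficients in siemens):
  0.01769·V_0 - 0.007692·V_1 - 0.01·V_3 = 1
  0.03556·V_1 - 0.007692·V_0 - 0.02778·V_2 - 0.00009091·V_4 = 0
  0.5833·V_2 - 0.02778·V_1 - 0.5556·V_5 = 0
  0.1323·V_3 - 0.01·V_0 - 0.0003704·V_4 - 0.122·V_6 = 0
  0.0005229·V_4 - 0.00009091·V_1 - 0.0003704·V_3 - 0.00004545·V_5 - 0.00001613·V_7 = 0
  0.5735·V_5 - 0.5556·V_2 - 0.00004545·V_4 = 0
  0.1222·V_6 - 0.122·V_3 - 0.0002326·V_7 = 0
  0.0002597·V_7 - 0.00001613·V_4 - 0.0002326·V_6 = 0
Solving these 8 simultaneous equations (Gaussian elimination) gives:
  V_0 = 221.3 V, V_1 = 93.37 V, V_2 = 57.66 V, V_3 = 219.6 V
  V_4 = 183.1 V, V_5 = 55.87 V, V_6 = 219.6 V, V_7 = 208.1 V
R_eq = V_0 / 1 A = 221.3 Ω

Final answer: 221.3 Ω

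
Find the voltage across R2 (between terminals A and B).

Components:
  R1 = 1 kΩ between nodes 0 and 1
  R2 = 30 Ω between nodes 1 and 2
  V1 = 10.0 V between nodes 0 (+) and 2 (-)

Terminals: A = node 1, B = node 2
R1 and R2 are in series across V1 (node 0 → node 1 → node 2), and the output A–B is taken across R2, so this is a voltage divider.
Series current: I = V1/(R1 + R2) = 10/(1000 + 30) = 10/1030 = 0.009709 A
V_R2 = I × R2 = V1 × R2/(R1 + R2) = 10 × 30/1030 = 0.2913 V

Final answer: 0.2913 V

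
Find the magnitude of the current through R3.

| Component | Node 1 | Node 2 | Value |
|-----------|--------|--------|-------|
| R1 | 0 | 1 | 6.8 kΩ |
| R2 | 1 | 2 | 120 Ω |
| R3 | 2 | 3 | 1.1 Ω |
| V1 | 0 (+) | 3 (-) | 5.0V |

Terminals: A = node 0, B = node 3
Nodal analysis, taking node 3 as the 0 V reference.
Source V1 fixes V_0 = 5 V.
KCL at each unknown node (sum of currents leaving = 0; resistances in Ω):
  Node 1: (V_1 - 5)/6800 + (V_1 - V_2)/120 = 0
  Node 2: (V_2 - V_1)/120 + (V_2 - 0)/1.1 = 0
Collecting terms (coefficients in siemens):
  0.00848·V_1 - 0.008333·V_2 = 0.0007353
  0.9174·V_2 - 0.008333·V_1 = 0
Determinant D = (0.00848)(0.9174) - (-0.008333)(-0.008333) = 0.007711
V_1 = [(0.0007353)(0.9174) - (-0.008333)(0)]/D = 0.08749 V
V_2 = [(0.00848)(0) - (0.0007353)(-0.008333)]/D = 0.0007947 V
I_R3 = (V_2 - V_3)/R3 = (0.0007947 - 0)/1.1 = 0.0007224 A
|I_R3| = 0.0007224 A

Final answer: |I_R3| = 0.0007224 A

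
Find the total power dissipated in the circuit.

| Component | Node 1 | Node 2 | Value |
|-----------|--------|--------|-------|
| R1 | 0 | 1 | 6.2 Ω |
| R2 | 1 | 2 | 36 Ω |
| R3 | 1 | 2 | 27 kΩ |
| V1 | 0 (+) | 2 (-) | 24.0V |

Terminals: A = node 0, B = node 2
Nodal analysis, taking node 2 as the 0 V reference.
Source V1 fixes V_0 = 24 V.
KCL at each unknown node (sum of currents leaving = 0; resistances in Ω):
  Node 1: (V_1 - 24)/6.2 + (V_1 - 0)/36 + (V_1 - 0)/27000 = 0
Collecting terms: 0.1891 × V_1 = 3.871  =>  V_1 = 20.47 V
Power in each resistor, P = (ΔV)²/R:
  P_R1 = (24 - 20.47)²/6.2 = 2.01 W
  P_R2 = (20.47 - 0)²/36 = 11.64 W
  P_R3 = (20.47 - 0)²/27000 = 0.01552 W
P_total = P_R1 + P_R2 + P_R3 = 13.66 W

Final answer: 13.66 W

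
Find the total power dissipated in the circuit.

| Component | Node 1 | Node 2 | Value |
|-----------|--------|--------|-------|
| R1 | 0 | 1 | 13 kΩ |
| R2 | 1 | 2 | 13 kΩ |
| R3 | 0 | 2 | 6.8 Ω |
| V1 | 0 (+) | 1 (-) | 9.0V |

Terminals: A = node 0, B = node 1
Nodal analysis, taking node 1 as the 0 V reference.
Source V1 fixes V_0 = 9 V.
KCL at each unknown node (sum of currents leaving = 0; resistances in Ω):
  Node 2: (V_2 - 0)/13000 + (V_2 - 9)/6.8 = 0
Collecting terms: 0.1471 × V_2 = 1.324  =>  V_2 = 8.995 V
Power in each resistor, P = (ΔV)²/R:
  P_R1 = (9 - 0)²/13000 = 0.006231 W
  P_R2 = (0 - 8.995)²/13000 = 0.006224 W
  P_R3 = (9 - 8.995)²/6.8 = 0.000003256 W
P_total = P_R1 + P_R2 + P_R3 = 0.01246 W

Final answer: 0.01246 W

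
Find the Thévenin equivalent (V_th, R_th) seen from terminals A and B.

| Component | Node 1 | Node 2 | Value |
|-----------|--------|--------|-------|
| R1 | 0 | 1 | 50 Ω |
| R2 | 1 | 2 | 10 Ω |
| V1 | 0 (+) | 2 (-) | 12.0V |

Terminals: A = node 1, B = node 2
Step 1 — V_th is the open-circuit voltage V_A - V_B (nothing connected across the terminals).
Nodal analysis, taking node 2 as the 0 V reference.
Source V1 fixes V_0 = 12 V.
KCL at each unknown node (sum of currents leaving = 0; resistances in Ω):
  Node 1: (V_1 - 12)/50 + (V_1 - 0)/10 = 0
Collecting terms: 0.12 × V_1 = 0.24  =>  V_1 = 2 V
V_th = V_1 - V_2 = 2 - 0 = 2 V
Step 2 — R_th: zero the source — replace V1 by a short circuit (node 2 merges into node 0) — and find the resistance seen between A (node 1) and B (node 0).
Reduce the network between node 1 (A) and node 0 (B) by series/parallel combination:
  Rp1 = R1 ‖ R2 (parallel, both between nodes 0 and 1) = 1/(1/50 + 1/10) = 8.333 Ω
R_th = 8.333 Ω

Final answer: V_th = 2 V, R_th = 8.333 Ω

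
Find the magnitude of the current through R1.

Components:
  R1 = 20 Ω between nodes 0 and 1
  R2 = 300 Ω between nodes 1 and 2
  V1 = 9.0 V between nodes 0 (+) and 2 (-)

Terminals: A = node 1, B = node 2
Nodal analysis, taking node 2 as the 0 V reference.
Source V1 fixes V_0 = 9 V.
KCL at each unknown node (sum of currents leaving = 0; resistances in Ω):
  Node 1: (V_1 - 9)/20 + (V_1 - 0)/300 = 0
Collecting terms: 0.05333 × V_1 = 0.45  =>  V_1 = 8.438 V
I_R1 = (V_0 - V_1)/R1 = (9 - 8.438)/20 = 0.02813 A
|I_R1| = 0.02813 A

Final answer: |I_R1| = 0.02813 A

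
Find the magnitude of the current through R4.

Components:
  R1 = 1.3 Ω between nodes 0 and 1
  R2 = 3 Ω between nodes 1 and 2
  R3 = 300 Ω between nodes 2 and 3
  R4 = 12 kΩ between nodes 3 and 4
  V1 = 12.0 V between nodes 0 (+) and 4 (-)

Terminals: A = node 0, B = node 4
Nodal analysis, taking node 4 as the 0 V reference.
Source V1 fixes V_0 = 12 V.
KCL at each unknown node (sum of currents leaving = 0; resistances in Ω):
  Node 1: (V_1 - 12)/1.3 + (V_1 - V_2)/3 = 0
  Node 2: (V_2 - V_1)/3 + (V_2 - V_3)/300 = 0
  Node 3: (V_3 - V_2)/300 + (V_3 - 0)/12000 = 0
Collecting terms (coefficients in siemens):
  1.103·V_1 - 0.3333·V_2 = 9.231
  0.3367·V_2 - 0.3333·V_1 - 0.003333·V_3 = 0
  0.003417·V_3 - 0.003333·V_2 = 0
Solving these 3 simultaneous equations (Gaussian elimination) gives:
  V_1 = 12 V, V_2 = 12 V, V_3 = 11.7 V
I_R4 = (V_3 - V_4)/R4 = (11.7 - 0)/12000 = 0.0009753 A
|I_R4| = 0.0009753 A

Final answer: |I_R4| = 0.0009753 A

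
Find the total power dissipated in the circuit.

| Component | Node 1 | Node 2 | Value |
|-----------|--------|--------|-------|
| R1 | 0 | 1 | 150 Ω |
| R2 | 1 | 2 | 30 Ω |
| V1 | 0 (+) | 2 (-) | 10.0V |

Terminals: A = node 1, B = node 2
Nodal analysis, taking node 2 as the 0 V reference.
Source V1 fixes V_0 = 10 V.
KCL at each unknown node (sum of currents leaving = 0; resistances in Ω):
  Node 1: (V_1 - 10)/150 + (V_1 - 0)/30 = 0
Collecting terms: 0.04 × V_1 = 0.06667  =>  V_1 = 1.667 V
Power in each resistor, P = (ΔV)²/R:
  P_R1 = (10 - 1.667)²/150 = 0.463 W
  P_R2 = (1.667 - 0)²/30 = 0.09259 W
P_total = P_R1 + P_R2 = 0.5556 W

Final answer: 0.5556 W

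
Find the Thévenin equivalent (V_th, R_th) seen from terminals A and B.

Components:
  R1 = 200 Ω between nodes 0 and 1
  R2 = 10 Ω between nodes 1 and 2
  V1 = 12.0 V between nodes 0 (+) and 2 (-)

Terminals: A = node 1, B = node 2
Step 1 — V_th is the open-circuit voltage V_A - V_B (nothing connected across the terminals).
Nodal analysis, taking node 2 as the 0 V reference.
Source V1 fixes V_0 = 12 V.
KCL at each unknown node (sum of currents leaving = 0; resistances in Ω):
  Node 1: (V_1 - 12)/200 + (V_1 - 0)/10 = 0
Collecting terms: 0.105 × V_1 = 0.06  =>  V_1 = 0.5714 V
V_th = V_1 - V_2 = 0.5714 - 0 = 0.5714 V
Step 2 — R_th: zero the source — replace V1 by a short circuit (node 2 merges into node 0) — and find the resistance seen between A (node 1) and B (node 0).
Reduce the network between node 1 (A) and node 0 (B) by series/parallel combination:
  Rp1 = R1 ‖ R2 (parallel, both between nodes 0 and 1) = 1/(1/200 + 1/10) = 9.524 Ω
R_th = 9.524 Ω

Final answer: V_th = 0.5714 V, R_th = 9.524 Ω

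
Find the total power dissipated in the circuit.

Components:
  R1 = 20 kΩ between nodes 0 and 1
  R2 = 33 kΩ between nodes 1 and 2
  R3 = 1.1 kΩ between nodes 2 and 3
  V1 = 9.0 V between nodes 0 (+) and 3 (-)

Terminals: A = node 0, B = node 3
Nodal analysis, taking node 3 as the 0 V reference.
Source V1 fixes V_0 = 9 V.
KCL at each unknown node (sum of currents leaving = 0; resistances in Ω):
  Node 1: (V_1 - 9)/20000 + (V_1 - V_2)/33000 = 0
  Node 2: (V_2 - V_1)/33000 + (V_2 - 0)/1100 = 0
Collecting terms (coefficients in siemens):
  0.0000803·V_1 - 0.0000303·V_2 = 0.00045
  0.0009394·V_2 - 0.0000303·V_1 = 0
Determinant D = (0.0000803)(0.0009394) - (-0.0000303)(-0.0000303) = 0.00000007452
V_1 = [(0.00045)(0.0009394) - (-0.0000303)(0)]/D = 5.673 V
V_2 = [(0.0000803)(0) - (0.00045)(-0.0000303)]/D = 0.183 V
Power in each resistor, P = (ΔV)²/R:
  P_R1 = (9 - 5.673)²/20000 = 0.0005535 W
  P_R2 = (5.673 - 0.183)²/33000 = 0.0009133 W
  P_R3 = (0.183 - 0)²/1100 = 0.00003044 W
P_total = P_R1 + P_R2 + P_R3 = 0.001497 W

Final answer: 0.001497 W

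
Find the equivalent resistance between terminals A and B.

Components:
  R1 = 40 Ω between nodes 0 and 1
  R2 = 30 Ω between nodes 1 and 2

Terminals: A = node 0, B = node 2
Reduce the network between node 0 (A) and node 2 (B) by series/parallel combination:
  Rs1 = R1 + R2 (series, joined only at node 1) = 40 + 30 = 70 Ω
R_eq = 70 Ω

Final answer: 70 Ω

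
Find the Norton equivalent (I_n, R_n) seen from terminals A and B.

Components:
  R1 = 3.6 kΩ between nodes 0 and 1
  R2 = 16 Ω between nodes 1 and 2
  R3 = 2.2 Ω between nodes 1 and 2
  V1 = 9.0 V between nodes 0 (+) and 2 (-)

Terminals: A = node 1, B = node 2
Find the Thévenin equivalent first; then I_n = V_th/R_th and R_n = R_th.
Step 1 — V_th is the open-circuit voltage V_A - V_B (nothing connected across the terminals).
Nodal analysis, taking node 2 as the 0 V reference.
Source V1 fixes V_0 = 9 V.
KCL at each unknown node (sum of currents leaving = 0; resistances in Ω):
  Node 1: (V_1 - 9)/3600 + (V_1 - 0)/16 + (V_1 - 0)/2.2 = 0
Collecting terms: 0.5173 × V_1 = 0.0025  =>  V_1 = 0.004833 V
V_th = V_1 - V_2 = 0.004833 - 0 = 0.004833 V
Step 2 — R_th: zero the source — replace V1 by a short circuit (node 2 merges into node 0) — and find the resistance seen between A (node 1) and B (node 0).
Reduce the network between node 1 (A) and node 0 (B) by series/parallel combination:
  Rp1 = R1 ‖ R2 ‖ R3 (parallel, all between nodes 0 and 1) = 1/(1/3600 + 1/16 + 1/2.2) = 1.933 Ω
R_th = 1.933 Ω
I_n = V_th/R_th = 0.004833/1.933 = 0.0025 A, and R_n = R_th = 1.933 Ω

Final answer: I_n = 0.0025 A, R_n = 1.933 Ω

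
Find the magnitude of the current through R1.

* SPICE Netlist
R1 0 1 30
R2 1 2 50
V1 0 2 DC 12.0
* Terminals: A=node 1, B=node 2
Nodal analysis, taking node 2 as the 0 V reference.
Source V1 fixes V_0 = 12 V.
KCL at each unknown node (sum of currents leaving = 0; resistances in Ω):
  Node 1: (V_1 - 12)/30 + (V_1 - 0)/50 = 0
Collecting terms: 0.05333 × V_1 = 0.4  =>  V_1 = 7.5 V
I_R1 = (V_0 - V_1)/R1 = (12 - 7.5)/30 = 0.15 A
|I_R1| = 0.15 A

Final answer: |I_R1| = 0.15 A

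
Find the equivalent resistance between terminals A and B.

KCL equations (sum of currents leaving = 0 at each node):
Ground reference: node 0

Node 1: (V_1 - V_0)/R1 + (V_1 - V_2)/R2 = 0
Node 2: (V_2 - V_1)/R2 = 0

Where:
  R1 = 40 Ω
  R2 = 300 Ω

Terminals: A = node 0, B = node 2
Reduce the network between node 0 (A) and node 2 (B) by series/parallel combination:
  Rs1 = R1 + R2 (series, joined only at node 1) = 40 + 300 = 340 Ω
R_eq = 340 Ω

Final answer: 340 Ω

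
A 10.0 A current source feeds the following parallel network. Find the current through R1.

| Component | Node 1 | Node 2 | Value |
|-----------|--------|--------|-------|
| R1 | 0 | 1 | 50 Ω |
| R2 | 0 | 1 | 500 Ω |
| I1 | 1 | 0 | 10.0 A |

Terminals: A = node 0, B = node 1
All resistors sit directly between nodes 0 and 1, so they are in parallel and share one voltage V; the full source current 10 A splits among them.
1/R_par = 1/50 + 1/500 = 0.022 S  =>  R_par = 45.45 Ω
V = I × R_par = 10 × 45.45 = 454.5 V
I_R1 = V/R1 = 454.5/50 = 9.091 A

Final answer: 9.091 A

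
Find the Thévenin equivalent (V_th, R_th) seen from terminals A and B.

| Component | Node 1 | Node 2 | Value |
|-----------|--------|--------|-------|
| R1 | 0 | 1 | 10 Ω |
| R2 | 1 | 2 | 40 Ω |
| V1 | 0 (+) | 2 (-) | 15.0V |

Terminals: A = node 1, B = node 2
Step 1 — V_th is the open-circuit voltage V_A - V_B (nothing connected across the terminals).
Nodal analysis, taking node 2 as the 0 V reference.
Source V1 fixes V_0 = 15 V.
KCL at each unknown node (sum of currents leaving = 0; resistances in Ω):
  Node 1: (V_1 - 15)/10 + (V_1 - 0)/40 = 0
Collecting terms: 0.125 × V_1 = 1.5  =>  V_1 = 12 V
V_th = V_1 - V_2 = 12 - 0 = 12 V
Step 2 — R_th: zero the source — replace V1 by a short circuit (node 2 merges into node 0) — and find the resistance seen between A (node 1) and B (node 0).
Reduce the network between node 1 (A) and node 0 (B) by series/parallel combination:
  Rp1 = R1 ‖ R2 (parallel, both between nodes 0 and 1) = 1/(1/10 + 1/40) = 8 Ω
R_th = 8 Ω

Final answer: V_th = 12 V, R_th = 8 Ω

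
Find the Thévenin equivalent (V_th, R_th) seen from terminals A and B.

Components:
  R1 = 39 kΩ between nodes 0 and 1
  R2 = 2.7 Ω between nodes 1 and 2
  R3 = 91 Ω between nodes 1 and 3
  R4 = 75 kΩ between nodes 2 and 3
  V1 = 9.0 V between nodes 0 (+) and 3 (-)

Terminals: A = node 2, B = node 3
Step 1 — V_th is the open-circuit voltage V_A - V_B (nothing connected across the terminals).
Nodal analysis, taking node 3 as the 0 V reference.
Source V1 fixes V_0 = 9 V.
KCL at each unknown node (sum of currents leaving = 0; resistances in Ω):
  Node 1: (V_1 - 9)/39000 + (V_1 - V_2)/2.7 + (V_1 - 0)/91 = 0
  Node 2: (V_2 - V_1)/2.7 + (V_2 - 0)/75000 = 0
Collecting terms (coefficients in siemens):
  0.3814·V_1 - 0.3704·V_2 = 0.0002308
  0.3704·V_2 - 0.3704·V_1 = 0
Determinant D = (0.3814)(0.3704) - (-0.3704)(-0.3704) = 0.004085
V_1 = [(0.0002308)(0.3704) - (-0.3704)(0)]/D = 0.02093 V
V_2 = [(0.3814)(0) - (0.0002308)(-0.3704)]/D = 0.02093 V
V_th = V_2 - V_3 = 0.02093 - 0 = 0.02093 V
Step 2 — R_th: zero the source — replace V1 by a short circuit (node 3 merges into node 0) — and find the resistance seen between A (node 2) and B (node 0).
Reduce the network between node 2 (A) and node 0 (B) by series/parallel combination:
  Rp1 = R1 ‖ R3 (parallel, both between nodes 0 and 1) = 1/(1/39000 + 1/91) = 90.79 Ω
  Rs1 = R2 + Rp1 (series, joined only at node 1) = 2.7 + 90.79 = 93.49 Ω
  Rp2 = R4 ‖ Rs1 (parallel, both between nodes 0 and 2) = 1/(1/75000 + 1/93.49) = 93.37 Ω
R_th = 93.37 Ω

Final answer: V_th = 0.02093 V, R_th = 93.37 Ω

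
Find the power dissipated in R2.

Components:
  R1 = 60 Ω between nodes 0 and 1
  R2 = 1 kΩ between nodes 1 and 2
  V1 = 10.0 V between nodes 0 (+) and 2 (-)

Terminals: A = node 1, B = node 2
Nodal analysis, taking node 2 as the 0 V reference.
Source V1 fixes V_0 = 10 V.
KCL at each unknown node (sum of currents leaving = 0; resistances in Ω):
  Node 1: (V_1 - 10)/60 + (V_1 - 0)/1000 = 0
Collecting terms: 0.01767 × V_1 = 0.1667  =>  V_1 = 9.434 V
I_R2 = (V_1 - V_2)/R2 = (9.434 - 0)/1000 = 0.009434 A
P_R2 = I_R2² × R2 = (0.009434)² × 1000 = 0.089 W

Final answer: 0.089 W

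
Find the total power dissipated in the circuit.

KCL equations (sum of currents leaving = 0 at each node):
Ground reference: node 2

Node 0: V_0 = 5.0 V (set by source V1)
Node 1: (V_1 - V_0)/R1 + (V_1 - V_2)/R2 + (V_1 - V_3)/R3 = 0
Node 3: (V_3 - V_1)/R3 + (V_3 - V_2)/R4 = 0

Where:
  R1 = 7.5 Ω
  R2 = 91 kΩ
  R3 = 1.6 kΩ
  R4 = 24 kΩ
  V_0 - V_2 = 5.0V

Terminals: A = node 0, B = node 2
Nodal analysis, taking node 2 as the 0 V reference.
Source V1 fixes V_0 = 5 V.
KCL at each unknown node (sum of currents leaving = 0; resistances in Ω):
  Node 1: (V_1 - 5)/7.5 + (V_1 - 0)/91000 + (V_1 - V_3)/1600 = 0
  Node 3: (V_3 - V_1)/1600 + (V_3 - 0)/24000 = 0
Collecting terms (coefficients in siemens):
  0.134·V_1 - 0.000625·V_3 = 0.6667
  0.0006667·V_3 - 0.000625·V_1 = 0
Determinant D = (0.134)(0.0006667) - (-0.000625)(-0.000625) = 0.00008892
V_1 = [(0.6667)(0.0006667) - (-0.000625)(0)]/D = 4.998 V
V_3 = [(0.134)(0) - (0.6667)(-0.000625)]/D = 4.686 V
Power in each resistor, P = (ΔV)²/R:
  P_R1 = (5 - 4.998)²/7.5 = 0.0000004694 W
  P_R2 = (4.998 - 0)²/91000 = 0.0002745 W
  P_R3 = (4.998 - 4.686)²/1600 = 0.00006099 W
  P_R4 = (0 - 4.686)²/24000 = 0.0009148 W
P_total = P_R1 + P_R2 + P_R3 + P_R4 = 0.001251 W

Final answer: 0.001251 W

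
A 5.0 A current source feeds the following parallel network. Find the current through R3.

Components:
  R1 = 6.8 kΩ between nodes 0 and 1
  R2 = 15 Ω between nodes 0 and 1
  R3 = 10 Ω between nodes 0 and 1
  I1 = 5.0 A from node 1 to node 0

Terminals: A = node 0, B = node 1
All resistors sit directly between nodes 0 and 1, so they are in parallel and share one voltage V; the full source current 5 A splits among them.
1/R_par = 1/6800 + 1/15 + 1/10 = 0.1668 S  =>  R_par = 5.995 Ω
V = I × R_par = 5 × 5.995 = 29.97 V
I_R3 = V/R3 = 29.97/10 = 2.997 A

Final answer: 2.997 A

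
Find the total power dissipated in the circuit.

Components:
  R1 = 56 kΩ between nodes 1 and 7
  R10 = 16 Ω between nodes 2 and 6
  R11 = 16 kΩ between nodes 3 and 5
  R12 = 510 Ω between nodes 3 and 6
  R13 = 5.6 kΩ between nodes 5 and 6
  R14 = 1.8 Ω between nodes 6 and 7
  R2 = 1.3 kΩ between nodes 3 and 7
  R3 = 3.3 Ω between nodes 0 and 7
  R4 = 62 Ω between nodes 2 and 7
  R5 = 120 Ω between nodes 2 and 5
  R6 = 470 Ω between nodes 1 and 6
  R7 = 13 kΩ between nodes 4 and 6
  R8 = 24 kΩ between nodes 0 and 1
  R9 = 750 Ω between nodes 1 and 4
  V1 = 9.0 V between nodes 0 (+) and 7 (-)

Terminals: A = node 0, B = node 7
Nodal analysis, taking node 7 as the 0 V reference.
Source V1 fixes V_0 = 9 V.
KCL at each unknown node (sum of currents leaving = 0; resistances in Ω):
  Node 1: (V_1 - 0)/56000 + (V_1 - V_6)/470 + (V_1 - 9)/24000 + (V_1 - V_4)/750 = 0
  Node 2: (V_2 - 0)/62 + (V_2 - V_5)/120 + (V_2 - V_6)/16 = 0
  Node 3: (V_3 - 0)/1300 + (V_3 - V_5)/16000 + (V_3 - V_6)/510 = 0
  Node 4: (V_4 - V_6)/13000 + (V_4 - V_1)/750 = 0
  Node 5: (V_5 - V_2)/120 + (V_5 - V_3)/16000 + (V_5 - V_6)/5600 = 0
  Node 6: (V_6 - V_1)/470 + (V_6 - V_4)/13000 + (V_6 - V_2)/16 + (V_6 - V_3)/510 + (V_6 - V_5)/5600 + (V_6 - 0)/1.8 = 0
Collecting terms (coefficients in siemens):
  0.003521·V_1 - 0.001333·V_4 - 0.002128·V_6 = 0.000375
  0.08696·V_2 - 0.008333·V_5 - 0.0625·V_6 = 0
  0.002793·V_3 - 0.0000625·V_5 - 0.001961·V_6 = 0
  0.00141·V_4 - 0.001333·V_1 - 0.00007692·V_6 = 0
  0.008574·V_5 - 0.008333·V_2 - 0.0000625·V_3 - 0.0001786·V_6 = 0
  0.6224·V_6 - 0.002128·V_1 - 0.0625·V_2 - 0.001961·V_3 - 0.00007692·V_4 - 0.0001786·V_5 = 0
Solving these 6 simultaneous equations (Gaussian elimination) gives:
  V_1 = 0.1666 V, V_2 = 0.0005103 V, V_3 = 0.000462 V, V_4 = 0.1575 V
  V_5 = 0.0005127 V, V_6 = 0.0006417 V
Power in each resistor, P = (ΔV)²/R:
  P_R1 = (0.1666 - 0)²/56000 = 0.0000004954 W
  P_R2 = (0.000462 - 0)²/1300 = 0.0000000001642 W
  P_R3 = (9 - 0)²/3.3 = 24.55 W
  P_R4 = (0.0005103 - 0)²/62 = 0.0000000042 W
  P_R5 = (0.0005103 - 0.0005127)²/120 = 0.00000000000004737 W
  P_R6 = (0.1666 - 0.0006417)²/470 = 0.00005857 W
  P_R7 = (0.1575 - 0.0006417)²/13000 = 0.000001893 W
  P_R8 = (9 - 0.1666)²/24000 = 0.003251 W
  P_R9 = (0.1666 - 0.1575)²/750 = 0.0000001092 W
  P_R10 = (0.0005103 - 0.0006417)²/16 = 0.000000001079 W
  P_R11 = (0.000462 - 0.0005127)²/16000 = 0.0000000000001604 W
  P_R12 = (0.000462 - 0.0006417)²/510 = 0.00000000006328 W
  P_R13 = (0.0005127 - 0.0006417)²/5600 = 0.000000000002971 W
  P_R14 = (0.0006417 - 0)²/1.8 = 0.0000002288 W
P_total = P_R1 + P_R2 + P_R3 + P_R4 + P_R5 + P_R6 + P_R7 + P_R8 + P_R9 + P_R10 + P_R11 + P_R12 + P_R13 + P_R14 = 24.55 W

Final answer: 24.55 W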